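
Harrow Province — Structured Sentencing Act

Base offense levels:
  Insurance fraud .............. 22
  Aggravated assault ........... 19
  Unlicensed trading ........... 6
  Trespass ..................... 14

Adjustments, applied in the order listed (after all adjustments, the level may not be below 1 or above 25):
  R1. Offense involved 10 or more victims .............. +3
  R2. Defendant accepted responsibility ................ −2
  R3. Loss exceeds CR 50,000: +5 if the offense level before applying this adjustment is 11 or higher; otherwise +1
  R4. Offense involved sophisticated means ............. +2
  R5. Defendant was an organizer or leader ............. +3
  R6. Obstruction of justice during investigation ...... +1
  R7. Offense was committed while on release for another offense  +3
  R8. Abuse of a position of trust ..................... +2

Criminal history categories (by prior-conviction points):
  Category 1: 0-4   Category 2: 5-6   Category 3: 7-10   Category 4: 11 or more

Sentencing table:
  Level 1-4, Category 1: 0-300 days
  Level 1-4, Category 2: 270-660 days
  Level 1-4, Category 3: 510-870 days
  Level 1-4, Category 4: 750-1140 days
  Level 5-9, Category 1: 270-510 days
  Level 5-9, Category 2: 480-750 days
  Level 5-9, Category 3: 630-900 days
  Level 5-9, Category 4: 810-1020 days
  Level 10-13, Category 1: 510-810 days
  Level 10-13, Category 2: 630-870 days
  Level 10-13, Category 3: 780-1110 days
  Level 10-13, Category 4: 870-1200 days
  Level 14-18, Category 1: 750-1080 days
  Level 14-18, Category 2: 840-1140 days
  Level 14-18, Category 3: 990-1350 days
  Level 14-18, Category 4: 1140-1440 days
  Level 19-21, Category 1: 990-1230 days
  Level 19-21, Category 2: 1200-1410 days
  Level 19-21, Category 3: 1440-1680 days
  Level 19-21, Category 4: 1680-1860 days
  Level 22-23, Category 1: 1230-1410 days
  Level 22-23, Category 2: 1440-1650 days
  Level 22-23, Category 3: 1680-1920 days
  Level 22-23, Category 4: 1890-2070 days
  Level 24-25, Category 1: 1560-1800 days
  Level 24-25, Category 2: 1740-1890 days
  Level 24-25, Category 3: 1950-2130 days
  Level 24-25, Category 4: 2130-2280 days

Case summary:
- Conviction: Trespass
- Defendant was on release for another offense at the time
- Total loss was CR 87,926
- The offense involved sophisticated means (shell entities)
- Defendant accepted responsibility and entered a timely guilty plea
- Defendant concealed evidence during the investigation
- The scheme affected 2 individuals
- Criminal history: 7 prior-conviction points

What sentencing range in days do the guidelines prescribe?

Base offense level for trespass: 14.
R1 does not apply.
R2 applies: 14 − 2 = 12.
R3 applies (level before this adjustment is 12 ≥ 11, so +5): 12 + 5 = 17.
R4 applies: 17 + 2 = 19.
R5 does not apply.
R6 applies: 19 + 1 = 20.
R7 applies: 20 + 3 = 23.
Final offense level: 23.
Criminal history: 7 prior points → Category 3 (7-10).
Level 23 falls in the 22-23 band.
Grid: Level 22-23 × Category 3 = 1680-1920 days.

1680-1920 days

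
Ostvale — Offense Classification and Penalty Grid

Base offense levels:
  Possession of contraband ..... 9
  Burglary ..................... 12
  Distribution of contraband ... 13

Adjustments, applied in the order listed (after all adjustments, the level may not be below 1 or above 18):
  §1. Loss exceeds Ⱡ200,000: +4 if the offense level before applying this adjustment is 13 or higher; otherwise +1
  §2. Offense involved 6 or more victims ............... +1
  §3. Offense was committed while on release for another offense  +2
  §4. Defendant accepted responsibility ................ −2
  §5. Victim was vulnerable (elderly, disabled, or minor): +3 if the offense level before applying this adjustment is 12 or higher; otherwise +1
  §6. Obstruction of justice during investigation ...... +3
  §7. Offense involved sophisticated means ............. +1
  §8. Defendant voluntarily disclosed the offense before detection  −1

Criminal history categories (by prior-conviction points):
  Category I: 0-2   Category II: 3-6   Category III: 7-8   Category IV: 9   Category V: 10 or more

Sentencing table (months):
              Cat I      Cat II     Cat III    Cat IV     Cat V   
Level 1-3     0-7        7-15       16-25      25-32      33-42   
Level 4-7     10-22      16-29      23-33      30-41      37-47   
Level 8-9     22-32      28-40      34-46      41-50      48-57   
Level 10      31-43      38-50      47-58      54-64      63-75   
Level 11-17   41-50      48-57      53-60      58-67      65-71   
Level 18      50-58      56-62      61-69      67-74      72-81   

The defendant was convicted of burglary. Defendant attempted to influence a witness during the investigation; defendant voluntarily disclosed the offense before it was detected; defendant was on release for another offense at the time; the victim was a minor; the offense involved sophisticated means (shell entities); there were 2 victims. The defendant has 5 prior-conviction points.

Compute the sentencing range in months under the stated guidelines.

56-62 months

Base offense level for burglary: 12.
§1 does not apply.
§3 applies: 12 + 2 = 14.
§5 applies (level before this adjustment is 14 ≥ 12, so +3): 14 + 3 = 17.
§6 applies: 17 + 3 = 20.
§7 applies: 20 + 1 = 21.
§8 applies: 21 − 1 = 20.
Level 20 exceeds the maximum of 18; capped at 18.
Final offense level: 18.
Criminal history: 5 prior points → Category II (3-6).
Level 18 falls in the 18 band.
Grid: Level 18 × Category II = 56-62 months.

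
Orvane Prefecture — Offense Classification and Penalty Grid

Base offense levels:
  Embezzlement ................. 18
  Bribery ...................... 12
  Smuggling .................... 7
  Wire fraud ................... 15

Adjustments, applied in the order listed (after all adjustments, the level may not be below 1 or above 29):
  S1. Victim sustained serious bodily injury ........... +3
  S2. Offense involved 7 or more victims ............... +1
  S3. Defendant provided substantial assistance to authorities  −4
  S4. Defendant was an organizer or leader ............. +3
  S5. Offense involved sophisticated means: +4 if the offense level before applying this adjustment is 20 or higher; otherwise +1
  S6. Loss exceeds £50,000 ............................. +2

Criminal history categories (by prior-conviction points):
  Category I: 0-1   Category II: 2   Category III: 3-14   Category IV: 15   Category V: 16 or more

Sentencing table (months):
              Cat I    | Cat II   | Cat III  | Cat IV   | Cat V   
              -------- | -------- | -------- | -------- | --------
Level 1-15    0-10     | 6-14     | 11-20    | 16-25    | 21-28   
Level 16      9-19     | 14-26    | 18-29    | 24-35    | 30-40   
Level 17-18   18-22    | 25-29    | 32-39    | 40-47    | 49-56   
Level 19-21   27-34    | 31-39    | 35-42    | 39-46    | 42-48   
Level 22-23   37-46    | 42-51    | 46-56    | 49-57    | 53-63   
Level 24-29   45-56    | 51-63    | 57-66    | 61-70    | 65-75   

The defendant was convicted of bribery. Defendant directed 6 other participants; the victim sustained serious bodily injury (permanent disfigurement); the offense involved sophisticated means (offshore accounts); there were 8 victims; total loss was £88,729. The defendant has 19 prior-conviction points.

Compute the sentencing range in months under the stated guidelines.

53-63 months

Base offense level for bribery: 12.
S1 applies: 12 + 3 = 15.
S2 applies: 15 + 1 = 16.
S4 applies: 16 + 3 = 19.
S5 applies (level before this adjustment is 19 < 20, so +1): 19 + 1 = 20.
S6 applies: 20 + 2 = 22.
Final offense level: 22.
Criminal history: 19 prior points → Category V (16+).
Level 22 falls in the 22-23 band.
Grid: Level 22-23 × Category V = 53-63 months.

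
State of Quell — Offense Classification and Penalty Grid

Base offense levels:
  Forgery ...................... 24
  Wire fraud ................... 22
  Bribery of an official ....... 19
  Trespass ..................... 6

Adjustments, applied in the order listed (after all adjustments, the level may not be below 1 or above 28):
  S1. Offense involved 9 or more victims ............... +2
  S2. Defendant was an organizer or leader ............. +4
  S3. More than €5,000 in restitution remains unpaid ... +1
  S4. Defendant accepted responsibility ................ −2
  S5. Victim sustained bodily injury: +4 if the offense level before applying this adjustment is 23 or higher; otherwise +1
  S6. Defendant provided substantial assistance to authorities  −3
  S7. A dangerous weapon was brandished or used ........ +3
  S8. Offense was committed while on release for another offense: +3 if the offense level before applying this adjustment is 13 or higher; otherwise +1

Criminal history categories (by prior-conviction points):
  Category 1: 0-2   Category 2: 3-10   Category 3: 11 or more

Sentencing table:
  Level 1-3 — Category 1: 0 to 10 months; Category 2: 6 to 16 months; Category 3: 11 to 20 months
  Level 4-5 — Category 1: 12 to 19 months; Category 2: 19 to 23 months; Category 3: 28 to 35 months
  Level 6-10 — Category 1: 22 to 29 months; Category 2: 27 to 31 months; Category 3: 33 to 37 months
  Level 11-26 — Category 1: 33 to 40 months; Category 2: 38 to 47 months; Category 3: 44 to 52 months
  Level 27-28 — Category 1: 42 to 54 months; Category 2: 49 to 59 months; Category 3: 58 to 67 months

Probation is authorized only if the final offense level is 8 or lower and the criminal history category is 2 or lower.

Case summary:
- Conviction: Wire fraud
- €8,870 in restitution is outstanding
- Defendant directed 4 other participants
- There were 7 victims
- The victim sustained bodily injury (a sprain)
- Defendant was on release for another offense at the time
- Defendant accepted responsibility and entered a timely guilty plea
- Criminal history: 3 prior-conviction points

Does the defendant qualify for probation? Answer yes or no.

Base offense level for wire fraud: 22.
S2 applies: 22 + 4 = 26.
S3 applies: 26 + 1 = 27.
S4 applies: 27 − 2 = 25.
S5 applies (level before this adjustment is 25 ≥ 23, so +4): 25 + 4 = 29.
S7 does not apply.
S8 applies (level before this adjustment is 29 ≥ 13, so +3): 29 + 3 = 32.
Level 32 exceeds the maximum of 28; capped at 28.
Final offense level: 28.
Criminal history: 3 prior points → Category 2 (3-10).
Level 28 falls in the 27-28 band.
Grid: Level 27-28 × Category 2 = 49-59 months.
Probation check: level 28 > 8 and category 2 ≤ 2 → not eligible.

No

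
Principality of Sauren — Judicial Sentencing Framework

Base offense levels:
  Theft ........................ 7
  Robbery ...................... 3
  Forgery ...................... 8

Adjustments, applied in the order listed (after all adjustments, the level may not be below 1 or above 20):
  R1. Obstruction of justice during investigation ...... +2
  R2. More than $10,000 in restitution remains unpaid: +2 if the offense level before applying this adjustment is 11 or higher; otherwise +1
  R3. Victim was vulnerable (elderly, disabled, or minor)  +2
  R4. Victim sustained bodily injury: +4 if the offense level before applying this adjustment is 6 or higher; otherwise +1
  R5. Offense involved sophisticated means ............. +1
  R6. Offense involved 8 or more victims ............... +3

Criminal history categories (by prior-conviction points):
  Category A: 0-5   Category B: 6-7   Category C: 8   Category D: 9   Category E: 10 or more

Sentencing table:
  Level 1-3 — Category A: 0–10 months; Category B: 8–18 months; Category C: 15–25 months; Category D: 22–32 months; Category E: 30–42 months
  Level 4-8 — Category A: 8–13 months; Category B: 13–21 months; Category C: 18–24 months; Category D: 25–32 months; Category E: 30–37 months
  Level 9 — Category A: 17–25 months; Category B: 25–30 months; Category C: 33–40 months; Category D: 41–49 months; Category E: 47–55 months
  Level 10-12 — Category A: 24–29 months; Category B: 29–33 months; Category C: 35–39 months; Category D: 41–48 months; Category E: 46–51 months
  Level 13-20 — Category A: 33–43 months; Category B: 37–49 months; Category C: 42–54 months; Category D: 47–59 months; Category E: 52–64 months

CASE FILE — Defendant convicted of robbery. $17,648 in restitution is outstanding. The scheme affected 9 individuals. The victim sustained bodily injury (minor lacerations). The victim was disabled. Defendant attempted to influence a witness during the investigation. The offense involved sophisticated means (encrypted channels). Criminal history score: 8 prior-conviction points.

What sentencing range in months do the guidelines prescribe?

Base offense level for robbery: 3.
R1 applies: 3 + 2 = 5.
R2 applies (level before this adjustment is 5 < 11, so +1): 5 + 1 = 6.
R3 applies: 6 + 2 = 8.
R4 applies (level before this adjustment is 8 ≥ 6, so +4): 8 + 4 = 12.
R5 applies: 12 + 1 = 13.
R6 applies: 13 + 3 = 16.
Final offense level: 16.
Criminal history: 8 prior points → Category C (8).
Level 16 falls in the 13-20 band.
Grid: Level 13-20 × Category C = 42-54 months.

42-54 months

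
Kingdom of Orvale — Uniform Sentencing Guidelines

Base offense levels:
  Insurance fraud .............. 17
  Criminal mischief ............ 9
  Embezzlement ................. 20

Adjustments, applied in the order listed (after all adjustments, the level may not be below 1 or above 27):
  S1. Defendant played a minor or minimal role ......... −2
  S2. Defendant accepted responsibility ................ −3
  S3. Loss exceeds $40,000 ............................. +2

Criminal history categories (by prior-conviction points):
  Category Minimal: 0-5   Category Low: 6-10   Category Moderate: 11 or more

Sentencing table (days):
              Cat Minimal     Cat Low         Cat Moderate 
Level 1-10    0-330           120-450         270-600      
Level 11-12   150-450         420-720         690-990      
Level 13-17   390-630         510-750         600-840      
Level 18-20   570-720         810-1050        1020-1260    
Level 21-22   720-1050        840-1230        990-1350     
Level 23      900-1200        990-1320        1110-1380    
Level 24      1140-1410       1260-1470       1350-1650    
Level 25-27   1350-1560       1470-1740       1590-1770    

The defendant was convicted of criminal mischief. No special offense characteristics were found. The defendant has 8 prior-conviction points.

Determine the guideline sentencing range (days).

120-450 days

Base offense level for criminal mischief: 9.
Final offense level: 9.
Criminal history: 8 prior points → Category Low (6-10).
Level 9 falls in the 1-10 band.
Grid: Level 1-10 × Category Low = 120-450 days.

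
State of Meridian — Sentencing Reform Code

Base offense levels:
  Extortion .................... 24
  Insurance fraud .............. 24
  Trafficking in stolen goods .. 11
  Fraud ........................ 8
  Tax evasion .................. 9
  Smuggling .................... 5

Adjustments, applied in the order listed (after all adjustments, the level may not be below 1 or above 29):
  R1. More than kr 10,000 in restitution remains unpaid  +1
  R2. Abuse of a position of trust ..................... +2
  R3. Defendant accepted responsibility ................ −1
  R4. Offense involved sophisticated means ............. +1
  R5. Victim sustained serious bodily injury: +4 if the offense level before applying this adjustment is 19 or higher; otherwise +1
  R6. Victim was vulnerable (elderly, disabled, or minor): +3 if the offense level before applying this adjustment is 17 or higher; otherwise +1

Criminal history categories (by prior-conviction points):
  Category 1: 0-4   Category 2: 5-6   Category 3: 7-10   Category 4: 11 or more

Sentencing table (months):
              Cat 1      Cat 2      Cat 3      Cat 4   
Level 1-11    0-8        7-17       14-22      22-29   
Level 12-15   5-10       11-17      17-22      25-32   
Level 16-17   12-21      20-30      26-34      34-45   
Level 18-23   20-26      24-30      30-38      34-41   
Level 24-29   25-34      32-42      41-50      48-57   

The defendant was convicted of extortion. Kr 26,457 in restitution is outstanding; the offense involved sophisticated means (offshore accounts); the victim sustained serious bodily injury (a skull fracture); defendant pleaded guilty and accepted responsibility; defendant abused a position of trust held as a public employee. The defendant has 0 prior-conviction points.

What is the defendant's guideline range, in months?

25-34 months

Base offense level for extortion: 24.
R1 applies: 24 + 1 = 25.
R2 applies: 25 + 2 = 27.
R3 applies: 27 − 1 = 26.
R4 applies: 26 + 1 = 27.
R5 applies (level before this adjustment is 27 ≥ 19, so +4): 27 + 4 = 31.
Level 31 exceeds the maximum of 29; capped at 29.
Final offense level: 29.
Criminal history: 0 prior points → Category 1 (0-4).
Level 29 falls in the 24-29 band.
Grid: Level 24-29 × Category 1 = 25-34 months.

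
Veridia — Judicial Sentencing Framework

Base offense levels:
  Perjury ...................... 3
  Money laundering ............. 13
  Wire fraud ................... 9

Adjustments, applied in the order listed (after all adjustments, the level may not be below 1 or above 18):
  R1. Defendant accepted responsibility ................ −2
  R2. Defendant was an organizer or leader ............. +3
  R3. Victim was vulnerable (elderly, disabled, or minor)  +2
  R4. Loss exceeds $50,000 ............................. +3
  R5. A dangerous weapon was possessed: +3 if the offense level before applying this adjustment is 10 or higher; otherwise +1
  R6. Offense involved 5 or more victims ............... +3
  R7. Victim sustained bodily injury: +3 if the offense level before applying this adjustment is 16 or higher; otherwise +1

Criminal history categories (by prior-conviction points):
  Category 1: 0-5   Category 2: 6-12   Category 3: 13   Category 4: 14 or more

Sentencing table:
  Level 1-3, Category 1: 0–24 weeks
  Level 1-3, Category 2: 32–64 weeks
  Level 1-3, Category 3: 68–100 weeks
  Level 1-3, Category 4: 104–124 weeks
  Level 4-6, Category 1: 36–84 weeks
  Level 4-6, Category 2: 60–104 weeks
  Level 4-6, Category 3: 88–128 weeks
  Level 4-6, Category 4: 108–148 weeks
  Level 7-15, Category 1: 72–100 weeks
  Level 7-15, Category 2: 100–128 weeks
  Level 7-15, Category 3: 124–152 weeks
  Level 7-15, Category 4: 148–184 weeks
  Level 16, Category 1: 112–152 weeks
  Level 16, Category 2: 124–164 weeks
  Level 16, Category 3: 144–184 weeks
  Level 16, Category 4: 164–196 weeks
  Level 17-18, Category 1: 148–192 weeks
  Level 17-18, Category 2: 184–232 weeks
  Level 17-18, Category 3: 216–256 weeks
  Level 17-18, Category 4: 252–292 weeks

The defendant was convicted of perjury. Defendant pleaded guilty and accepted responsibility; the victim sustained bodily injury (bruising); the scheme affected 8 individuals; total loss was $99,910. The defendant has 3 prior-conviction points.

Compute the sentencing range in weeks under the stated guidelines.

72-100 weeks

Base offense level for perjury: 3.
R1 applies: 3 − 2 = 1.
R4 applies: 1 + 3 = 4.
R6 applies: 4 + 3 = 7.
R7 applies (level before this adjustment is 7 < 16, so +1): 7 + 1 = 8.
Final offense level: 8.
Criminal history: 3 prior points → Category 1 (0-5).
Level 8 falls in the 7-15 band.
Grid: Level 7-15 × Category 1 = 72-100 weeks.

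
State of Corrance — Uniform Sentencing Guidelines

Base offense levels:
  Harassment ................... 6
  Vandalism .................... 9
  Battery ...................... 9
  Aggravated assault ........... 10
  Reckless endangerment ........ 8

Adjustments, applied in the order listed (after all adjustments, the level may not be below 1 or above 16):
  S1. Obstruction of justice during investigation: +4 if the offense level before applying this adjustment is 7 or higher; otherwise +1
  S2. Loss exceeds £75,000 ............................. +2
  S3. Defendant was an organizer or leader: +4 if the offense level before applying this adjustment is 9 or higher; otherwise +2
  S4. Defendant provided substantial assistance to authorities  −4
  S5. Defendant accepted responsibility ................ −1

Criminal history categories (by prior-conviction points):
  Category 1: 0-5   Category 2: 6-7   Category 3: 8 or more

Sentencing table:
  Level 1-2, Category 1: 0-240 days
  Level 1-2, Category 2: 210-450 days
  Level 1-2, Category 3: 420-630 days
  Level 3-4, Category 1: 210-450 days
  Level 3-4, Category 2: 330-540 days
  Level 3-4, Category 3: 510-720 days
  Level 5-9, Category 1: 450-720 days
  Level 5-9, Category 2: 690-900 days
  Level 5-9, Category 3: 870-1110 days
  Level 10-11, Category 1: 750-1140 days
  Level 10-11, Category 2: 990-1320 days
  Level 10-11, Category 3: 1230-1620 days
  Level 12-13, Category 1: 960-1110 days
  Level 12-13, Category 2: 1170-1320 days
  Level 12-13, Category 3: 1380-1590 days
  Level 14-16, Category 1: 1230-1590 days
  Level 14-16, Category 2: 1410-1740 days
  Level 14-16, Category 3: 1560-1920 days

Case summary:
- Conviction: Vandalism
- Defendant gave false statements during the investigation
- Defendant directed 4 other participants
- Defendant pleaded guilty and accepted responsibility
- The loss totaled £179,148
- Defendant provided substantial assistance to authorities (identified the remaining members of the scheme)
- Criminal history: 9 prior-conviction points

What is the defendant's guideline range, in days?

1560-1920 days

Base offense level for vandalism: 9.
S1 applies (level before this adjustment is 9 ≥ 7, so +4): 9 + 4 = 13.
S2 applies: 13 + 2 = 15.
S3 applies (level before this adjustment is 15 ≥ 9, so +4): 15 + 4 = 19.
S4 applies: 19 − 4 = 15.
S5 applies: 15 − 1 = 14.
Final offense level: 14.
Criminal history: 9 prior points → Category 3 (8+).
Level 14 falls in the 14-16 band.
Grid: Level 14-16 × Category 3 = 1560-1920 days.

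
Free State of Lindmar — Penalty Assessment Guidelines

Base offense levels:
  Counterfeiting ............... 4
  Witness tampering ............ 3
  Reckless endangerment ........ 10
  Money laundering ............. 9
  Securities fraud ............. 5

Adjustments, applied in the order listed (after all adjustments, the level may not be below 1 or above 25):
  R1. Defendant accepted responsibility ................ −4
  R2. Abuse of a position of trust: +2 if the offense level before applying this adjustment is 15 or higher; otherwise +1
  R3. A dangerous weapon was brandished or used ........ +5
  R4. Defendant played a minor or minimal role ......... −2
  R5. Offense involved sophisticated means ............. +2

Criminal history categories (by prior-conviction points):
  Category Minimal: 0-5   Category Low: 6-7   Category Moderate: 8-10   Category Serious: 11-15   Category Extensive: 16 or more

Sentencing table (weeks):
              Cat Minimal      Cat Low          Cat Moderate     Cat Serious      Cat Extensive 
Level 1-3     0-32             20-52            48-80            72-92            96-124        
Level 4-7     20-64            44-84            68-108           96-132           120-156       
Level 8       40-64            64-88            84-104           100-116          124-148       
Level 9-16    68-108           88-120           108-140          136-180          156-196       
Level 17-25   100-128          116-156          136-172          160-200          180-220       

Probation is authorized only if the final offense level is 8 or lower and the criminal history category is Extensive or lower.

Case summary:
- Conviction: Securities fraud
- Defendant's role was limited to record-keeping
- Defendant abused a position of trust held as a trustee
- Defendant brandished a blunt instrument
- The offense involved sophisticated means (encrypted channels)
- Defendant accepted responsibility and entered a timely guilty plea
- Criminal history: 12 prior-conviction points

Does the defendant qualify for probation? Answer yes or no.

Base offense level for securities fraud: 5.
R1 applies: 5 − 4 = 1.
R2 applies (level before this adjustment is 1 < 15, so +1): 1 + 1 = 2.
R3 applies: 2 + 5 = 7.
R4 applies: 7 − 2 = 5.
R5 applies: 5 + 2 = 7.
Final offense level: 7.
Criminal history: 12 prior points → Category Serious (11-15).
Level 7 falls in the 4-7 band.
Grid: Level 4-7 × Category Serious = 96-132 weeks.
Probation check: level 7 ≤ 8 and category Serious ≤ Extensive → eligible.

Yes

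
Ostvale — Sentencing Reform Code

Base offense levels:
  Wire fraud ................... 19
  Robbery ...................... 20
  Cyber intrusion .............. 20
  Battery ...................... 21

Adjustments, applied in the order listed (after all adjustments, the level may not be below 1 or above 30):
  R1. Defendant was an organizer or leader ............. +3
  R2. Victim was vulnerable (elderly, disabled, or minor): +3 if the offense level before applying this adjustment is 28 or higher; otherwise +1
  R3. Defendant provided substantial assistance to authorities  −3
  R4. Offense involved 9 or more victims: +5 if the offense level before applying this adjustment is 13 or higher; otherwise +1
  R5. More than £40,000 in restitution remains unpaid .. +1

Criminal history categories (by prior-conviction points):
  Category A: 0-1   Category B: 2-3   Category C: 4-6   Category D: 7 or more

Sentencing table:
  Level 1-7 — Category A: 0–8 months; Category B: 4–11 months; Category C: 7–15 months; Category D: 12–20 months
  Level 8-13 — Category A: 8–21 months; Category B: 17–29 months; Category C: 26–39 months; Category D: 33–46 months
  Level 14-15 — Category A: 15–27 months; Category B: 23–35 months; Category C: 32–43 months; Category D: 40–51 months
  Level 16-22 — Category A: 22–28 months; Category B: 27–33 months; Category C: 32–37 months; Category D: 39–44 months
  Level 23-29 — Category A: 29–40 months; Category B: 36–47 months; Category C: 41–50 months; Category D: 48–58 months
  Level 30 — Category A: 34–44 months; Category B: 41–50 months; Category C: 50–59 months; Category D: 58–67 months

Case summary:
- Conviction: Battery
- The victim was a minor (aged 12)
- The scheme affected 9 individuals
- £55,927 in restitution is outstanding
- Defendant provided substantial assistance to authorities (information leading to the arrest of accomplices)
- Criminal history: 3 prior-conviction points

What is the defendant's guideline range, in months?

36-47 months

Base offense level for battery: 21.
R2 applies (level before this adjustment is 21 < 28, so +1): 21 + 1 = 22.
R3 applies: 22 − 3 = 19.
R4 applies (level before this adjustment is 19 ≥ 13, so +5): 19 + 5 = 24.
R5 applies: 24 + 1 = 25.
Final offense level: 25.
Criminal history: 3 prior points → Category B (2-3).
Level 25 falls in the 23-29 band.
Grid: Level 23-29 × Category B = 36-47 months.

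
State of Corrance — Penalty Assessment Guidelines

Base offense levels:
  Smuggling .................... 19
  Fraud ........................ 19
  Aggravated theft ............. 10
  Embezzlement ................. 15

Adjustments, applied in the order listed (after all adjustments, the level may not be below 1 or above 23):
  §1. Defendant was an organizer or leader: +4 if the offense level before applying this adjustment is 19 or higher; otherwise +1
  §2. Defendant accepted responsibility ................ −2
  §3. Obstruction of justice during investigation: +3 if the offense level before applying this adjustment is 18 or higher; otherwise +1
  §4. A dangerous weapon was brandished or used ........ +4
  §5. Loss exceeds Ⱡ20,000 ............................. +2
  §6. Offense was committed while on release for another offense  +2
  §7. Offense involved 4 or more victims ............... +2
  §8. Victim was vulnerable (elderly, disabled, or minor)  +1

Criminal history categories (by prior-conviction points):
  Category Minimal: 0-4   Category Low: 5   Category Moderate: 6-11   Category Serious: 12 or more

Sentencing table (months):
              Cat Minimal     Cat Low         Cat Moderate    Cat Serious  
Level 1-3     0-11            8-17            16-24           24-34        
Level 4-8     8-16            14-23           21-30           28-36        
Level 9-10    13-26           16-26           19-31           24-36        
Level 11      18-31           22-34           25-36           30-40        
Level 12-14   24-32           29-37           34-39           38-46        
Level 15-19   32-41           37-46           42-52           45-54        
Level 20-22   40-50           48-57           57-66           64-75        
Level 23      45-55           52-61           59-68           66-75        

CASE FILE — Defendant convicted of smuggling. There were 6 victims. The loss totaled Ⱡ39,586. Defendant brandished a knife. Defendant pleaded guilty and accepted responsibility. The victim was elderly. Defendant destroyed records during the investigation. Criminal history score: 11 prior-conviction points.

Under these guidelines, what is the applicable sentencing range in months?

Base offense level for smuggling: 19.
§2 applies: 19 − 2 = 17.
§3 applies (level before this adjustment is 17 < 18, so +1): 17 + 1 = 18.
§4 applies: 18 + 4 = 22.
§5 applies: 22 + 2 = 24.
§7 applies: 24 + 2 = 26.
§8 applies: 26 + 1 = 27.
Level 27 exceeds the maximum of 23; capped at 23.
Final offense level: 23.
Criminal history: 11 prior points → Category Moderate (6-11).
Level 23 falls in the 23 band.
Grid: Level 23 × Category Moderate = 59-68 months.

59-68 months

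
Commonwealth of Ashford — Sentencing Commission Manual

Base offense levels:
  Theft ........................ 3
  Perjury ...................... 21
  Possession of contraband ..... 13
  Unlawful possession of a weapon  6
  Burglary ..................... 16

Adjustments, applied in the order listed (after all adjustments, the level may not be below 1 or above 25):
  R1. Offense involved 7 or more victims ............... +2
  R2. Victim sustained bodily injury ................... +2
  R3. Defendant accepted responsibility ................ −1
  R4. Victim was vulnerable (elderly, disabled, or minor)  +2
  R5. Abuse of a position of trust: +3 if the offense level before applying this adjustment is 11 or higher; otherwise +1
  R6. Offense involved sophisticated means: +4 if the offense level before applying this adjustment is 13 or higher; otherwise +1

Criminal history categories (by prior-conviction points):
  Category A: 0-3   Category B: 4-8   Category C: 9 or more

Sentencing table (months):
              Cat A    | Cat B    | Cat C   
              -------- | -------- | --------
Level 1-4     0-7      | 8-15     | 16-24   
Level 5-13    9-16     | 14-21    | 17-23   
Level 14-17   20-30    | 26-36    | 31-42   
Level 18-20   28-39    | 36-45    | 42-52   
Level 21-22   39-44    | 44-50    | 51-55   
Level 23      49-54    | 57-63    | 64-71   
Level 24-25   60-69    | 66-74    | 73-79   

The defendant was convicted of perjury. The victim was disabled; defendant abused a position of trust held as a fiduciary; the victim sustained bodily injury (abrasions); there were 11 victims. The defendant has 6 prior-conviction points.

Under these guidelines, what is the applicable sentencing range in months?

Base offense level for perjury: 21.
R1 applies: 21 + 2 = 23.
R2 applies: 23 + 2 = 25.
R3 does not apply.
R4 applies: 25 + 2 = 27.
R5 applies (level before this adjustment is 27 ≥ 11, so +3): 27 + 3 = 30.
Level 30 exceeds the maximum of 25; capped at 25.
Final offense level: 25.
Criminal history: 6 prior points → Category B (4-8).
Level 25 falls in the 24-25 band.
Grid: Level 24-25 × Category B = 66-74 months.

66-74 months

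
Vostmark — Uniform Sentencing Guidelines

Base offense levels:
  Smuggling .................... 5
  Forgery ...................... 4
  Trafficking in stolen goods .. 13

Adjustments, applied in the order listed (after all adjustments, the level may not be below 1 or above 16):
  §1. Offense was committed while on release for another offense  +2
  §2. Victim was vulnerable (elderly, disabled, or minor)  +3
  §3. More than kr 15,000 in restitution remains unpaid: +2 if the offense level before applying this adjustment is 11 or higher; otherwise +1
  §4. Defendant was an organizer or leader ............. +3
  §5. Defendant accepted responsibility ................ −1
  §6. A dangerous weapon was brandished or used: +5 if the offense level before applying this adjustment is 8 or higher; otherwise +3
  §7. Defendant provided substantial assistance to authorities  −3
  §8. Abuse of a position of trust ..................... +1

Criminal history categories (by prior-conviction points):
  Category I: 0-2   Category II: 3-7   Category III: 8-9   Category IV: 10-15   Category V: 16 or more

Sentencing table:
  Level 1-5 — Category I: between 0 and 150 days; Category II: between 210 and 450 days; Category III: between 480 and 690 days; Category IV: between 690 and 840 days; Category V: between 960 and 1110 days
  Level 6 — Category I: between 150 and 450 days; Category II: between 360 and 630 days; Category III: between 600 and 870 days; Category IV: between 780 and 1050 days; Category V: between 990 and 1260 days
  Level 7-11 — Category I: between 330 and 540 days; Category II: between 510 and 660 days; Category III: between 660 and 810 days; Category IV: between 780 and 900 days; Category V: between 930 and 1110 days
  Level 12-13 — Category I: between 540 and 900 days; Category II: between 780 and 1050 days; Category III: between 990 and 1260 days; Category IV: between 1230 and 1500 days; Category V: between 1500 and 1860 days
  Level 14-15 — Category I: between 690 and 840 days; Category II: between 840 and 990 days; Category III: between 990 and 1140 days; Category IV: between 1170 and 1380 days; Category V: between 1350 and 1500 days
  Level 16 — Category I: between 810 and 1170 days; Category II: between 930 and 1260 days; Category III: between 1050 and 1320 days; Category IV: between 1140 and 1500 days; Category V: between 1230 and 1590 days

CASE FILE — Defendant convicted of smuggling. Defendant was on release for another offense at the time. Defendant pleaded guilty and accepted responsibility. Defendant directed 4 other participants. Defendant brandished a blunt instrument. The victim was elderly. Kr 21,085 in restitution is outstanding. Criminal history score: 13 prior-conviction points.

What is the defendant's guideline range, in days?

1140-1500 days

Base offense level for smuggling: 5.
§1 applies: 5 + 2 = 7.
§2 applies: 7 + 3 = 10.
§3 applies (level before this adjustment is 10 < 11, so +1): 10 + 1 = 11.
§4 applies: 11 + 3 = 14.
§5 applies: 14 − 1 = 13.
§6 applies (level before this adjustment is 13 ≥ 8, so +5): 13 + 5 = 18.
§8 does not apply.
Level 18 exceeds the maximum of 16; capped at 16.
Final offense level: 16.
Criminal history: 13 prior points → Category IV (10-15).
Level 16 falls in the 16 band.
Grid: Level 16 × Category IV = 1140-1500 days.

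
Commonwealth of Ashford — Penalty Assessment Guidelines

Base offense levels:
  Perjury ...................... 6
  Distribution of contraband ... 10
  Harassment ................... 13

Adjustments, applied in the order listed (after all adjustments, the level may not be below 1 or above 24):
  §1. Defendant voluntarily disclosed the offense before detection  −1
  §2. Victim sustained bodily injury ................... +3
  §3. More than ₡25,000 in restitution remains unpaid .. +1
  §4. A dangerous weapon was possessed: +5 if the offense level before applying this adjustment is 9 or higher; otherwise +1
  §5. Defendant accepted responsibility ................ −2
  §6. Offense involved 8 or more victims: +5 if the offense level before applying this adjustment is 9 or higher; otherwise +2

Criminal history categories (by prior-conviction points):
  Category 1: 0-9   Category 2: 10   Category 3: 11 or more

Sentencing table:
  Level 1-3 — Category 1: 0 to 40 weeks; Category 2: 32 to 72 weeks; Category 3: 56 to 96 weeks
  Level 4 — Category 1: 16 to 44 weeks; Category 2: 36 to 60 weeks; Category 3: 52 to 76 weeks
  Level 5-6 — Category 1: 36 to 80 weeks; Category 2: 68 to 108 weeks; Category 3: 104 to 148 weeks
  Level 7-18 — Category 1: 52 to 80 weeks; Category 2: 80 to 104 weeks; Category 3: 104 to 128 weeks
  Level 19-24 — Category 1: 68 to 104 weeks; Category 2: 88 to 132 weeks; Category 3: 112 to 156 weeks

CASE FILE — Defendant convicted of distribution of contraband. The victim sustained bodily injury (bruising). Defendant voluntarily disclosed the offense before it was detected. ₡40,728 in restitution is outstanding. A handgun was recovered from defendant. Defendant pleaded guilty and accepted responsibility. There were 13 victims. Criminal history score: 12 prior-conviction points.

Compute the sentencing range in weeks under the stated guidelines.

112-156 weeks

Base offense level for distribution of contraband: 10.
§1 applies: 10 − 1 = 9.
§2 applies: 9 + 3 = 12.
§3 applies: 12 + 1 = 13.
§4 applies (level before this adjustment is 13 ≥ 9, so +5): 13 + 5 = 18.
§5 applies: 18 − 2 = 16.
§6 applies (level before this adjustment is 16 ≥ 9, so +5): 16 + 5 = 21.
Final offense level: 21.
Criminal history: 12 prior points → Category 3 (11+).
Level 21 falls in the 19-24 band.
Grid: Level 19-24 × Category 3 = 112-156 weeks.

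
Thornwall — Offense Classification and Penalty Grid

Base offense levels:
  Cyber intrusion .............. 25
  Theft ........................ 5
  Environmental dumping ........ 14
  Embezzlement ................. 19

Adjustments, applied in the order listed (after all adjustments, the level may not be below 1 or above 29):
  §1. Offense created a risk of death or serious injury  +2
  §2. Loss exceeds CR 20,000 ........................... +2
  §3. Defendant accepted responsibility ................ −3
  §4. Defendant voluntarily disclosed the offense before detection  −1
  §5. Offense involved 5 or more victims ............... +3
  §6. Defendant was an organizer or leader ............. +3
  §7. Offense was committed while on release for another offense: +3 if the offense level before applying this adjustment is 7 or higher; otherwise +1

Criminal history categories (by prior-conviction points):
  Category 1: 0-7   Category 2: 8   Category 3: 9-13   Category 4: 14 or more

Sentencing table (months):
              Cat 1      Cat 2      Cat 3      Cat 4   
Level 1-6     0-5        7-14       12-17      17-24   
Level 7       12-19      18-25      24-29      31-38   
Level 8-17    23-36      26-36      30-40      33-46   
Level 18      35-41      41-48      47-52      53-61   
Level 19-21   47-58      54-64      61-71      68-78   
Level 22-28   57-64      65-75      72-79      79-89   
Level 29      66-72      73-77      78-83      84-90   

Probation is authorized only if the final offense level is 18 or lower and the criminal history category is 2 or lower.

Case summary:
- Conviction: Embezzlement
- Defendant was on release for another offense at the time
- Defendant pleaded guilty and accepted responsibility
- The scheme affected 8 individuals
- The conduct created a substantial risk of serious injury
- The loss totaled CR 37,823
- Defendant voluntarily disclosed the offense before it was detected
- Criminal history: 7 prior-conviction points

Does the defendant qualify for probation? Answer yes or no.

Base offense level for embezzlement: 19.
§1 applies: 19 + 2 = 21.
§2 applies: 21 + 2 = 23.
§3 applies: 23 − 3 = 20.
§4 applies: 20 − 1 = 19.
§5 applies: 19 + 3 = 22.
§6 does not apply.
§7 applies (level before this adjustment is 22 ≥ 7, so +3): 22 + 3 = 25.
Final offense level: 25.
Criminal history: 7 prior points → Category 1 (0-7).
Level 25 falls in the 22-28 band.
Grid: Level 22-28 × Category 1 = 57-64 months.
Probation check: level 25 > 18 and category 1 ≤ 2 → not eligible.

No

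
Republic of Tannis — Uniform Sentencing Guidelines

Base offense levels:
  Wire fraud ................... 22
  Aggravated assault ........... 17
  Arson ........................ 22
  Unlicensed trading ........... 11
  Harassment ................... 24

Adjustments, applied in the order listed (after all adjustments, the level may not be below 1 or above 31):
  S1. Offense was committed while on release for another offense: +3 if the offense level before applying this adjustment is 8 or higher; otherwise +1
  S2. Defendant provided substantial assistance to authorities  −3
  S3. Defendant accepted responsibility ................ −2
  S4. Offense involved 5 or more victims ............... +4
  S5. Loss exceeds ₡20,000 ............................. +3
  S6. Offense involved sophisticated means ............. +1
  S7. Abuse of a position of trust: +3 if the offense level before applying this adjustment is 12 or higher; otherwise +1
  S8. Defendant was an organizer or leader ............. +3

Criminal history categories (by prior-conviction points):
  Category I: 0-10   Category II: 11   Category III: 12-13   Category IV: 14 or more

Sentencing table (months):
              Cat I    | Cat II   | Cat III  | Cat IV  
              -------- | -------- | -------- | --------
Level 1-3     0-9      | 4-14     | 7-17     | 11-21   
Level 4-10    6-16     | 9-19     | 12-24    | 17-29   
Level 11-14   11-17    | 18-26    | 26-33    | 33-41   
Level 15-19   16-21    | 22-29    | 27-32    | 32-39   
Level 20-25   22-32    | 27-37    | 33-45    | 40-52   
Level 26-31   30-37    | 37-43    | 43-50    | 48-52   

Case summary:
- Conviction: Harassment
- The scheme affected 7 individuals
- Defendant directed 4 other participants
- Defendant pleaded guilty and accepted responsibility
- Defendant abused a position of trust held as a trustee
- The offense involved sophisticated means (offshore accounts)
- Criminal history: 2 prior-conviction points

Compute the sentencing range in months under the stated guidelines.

30-37 months

Base offense level for harassment: 24.
S2 does not apply.
S3 applies: 24 − 2 = 22.
S4 applies: 22 + 4 = 26.
S6 applies: 26 + 1 = 27.
S7 applies (level before this adjustment is 27 ≥ 12, so +3): 27 + 3 = 30.
S8 applies: 30 + 3 = 33.
Level 33 exceeds the maximum of 31; capped at 31.
Final offense level: 31.
Criminal history: 2 prior points → Category I (0-10).
Level 31 falls in the 26-31 band.
Grid: Level 26-31 × Category I = 30-37 months.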